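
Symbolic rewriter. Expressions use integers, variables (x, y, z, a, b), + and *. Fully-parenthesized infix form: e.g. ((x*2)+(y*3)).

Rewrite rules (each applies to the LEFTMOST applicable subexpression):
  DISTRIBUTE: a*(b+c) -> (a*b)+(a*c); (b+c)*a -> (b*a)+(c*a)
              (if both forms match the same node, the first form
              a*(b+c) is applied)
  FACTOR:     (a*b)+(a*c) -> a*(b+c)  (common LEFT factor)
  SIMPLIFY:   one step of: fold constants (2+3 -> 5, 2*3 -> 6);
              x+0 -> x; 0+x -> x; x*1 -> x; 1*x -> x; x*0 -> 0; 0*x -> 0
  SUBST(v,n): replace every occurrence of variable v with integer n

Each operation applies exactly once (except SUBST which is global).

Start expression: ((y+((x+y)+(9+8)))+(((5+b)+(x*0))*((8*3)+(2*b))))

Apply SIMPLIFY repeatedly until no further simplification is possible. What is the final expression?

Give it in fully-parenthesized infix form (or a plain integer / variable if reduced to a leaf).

Answer: ((y+((x+y)+17))+((5+b)*(24+(2*b))))

Derivation:
Start: ((y+((x+y)+(9+8)))+(((5+b)+(x*0))*((8*3)+(2*b))))
Step 1: at LRR: (9+8) -> 17; overall: ((y+((x+y)+(9+8)))+(((5+b)+(x*0))*((8*3)+(2*b)))) -> ((y+((x+y)+17))+(((5+b)+(x*0))*((8*3)+(2*b))))
Step 2: at RLR: (x*0) -> 0; overall: ((y+((x+y)+17))+(((5+b)+(x*0))*((8*3)+(2*b)))) -> ((y+((x+y)+17))+(((5+b)+0)*((8*3)+(2*b))))
Step 3: at RL: ((5+b)+0) -> (5+b); overall: ((y+((x+y)+17))+(((5+b)+0)*((8*3)+(2*b)))) -> ((y+((x+y)+17))+((5+b)*((8*3)+(2*b))))
Step 4: at RRL: (8*3) -> 24; overall: ((y+((x+y)+17))+((5+b)*((8*3)+(2*b)))) -> ((y+((x+y)+17))+((5+b)*(24+(2*b))))
Fixed point: ((y+((x+y)+17))+((5+b)*(24+(2*b))))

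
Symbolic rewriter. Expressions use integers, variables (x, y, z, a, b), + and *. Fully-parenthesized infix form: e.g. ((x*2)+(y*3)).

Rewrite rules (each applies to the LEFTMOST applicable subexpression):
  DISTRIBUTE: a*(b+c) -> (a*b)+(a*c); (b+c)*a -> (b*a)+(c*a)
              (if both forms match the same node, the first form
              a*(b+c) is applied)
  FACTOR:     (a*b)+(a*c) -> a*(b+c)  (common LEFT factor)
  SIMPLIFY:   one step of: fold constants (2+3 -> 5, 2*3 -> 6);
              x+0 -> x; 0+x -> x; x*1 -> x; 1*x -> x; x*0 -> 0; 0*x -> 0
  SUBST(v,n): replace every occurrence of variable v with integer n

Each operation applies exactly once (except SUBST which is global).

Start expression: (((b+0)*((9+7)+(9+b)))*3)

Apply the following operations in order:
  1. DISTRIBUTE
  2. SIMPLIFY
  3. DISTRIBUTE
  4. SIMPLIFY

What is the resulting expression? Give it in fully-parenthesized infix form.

Start: (((b+0)*((9+7)+(9+b)))*3)
Apply DISTRIBUTE at L (target: ((b+0)*((9+7)+(9+b)))): (((b+0)*((9+7)+(9+b)))*3) -> ((((b+0)*(9+7))+((b+0)*(9+b)))*3)
Apply SIMPLIFY at LLL (target: (b+0)): ((((b+0)*(9+7))+((b+0)*(9+b)))*3) -> (((b*(9+7))+((b+0)*(9+b)))*3)
Apply DISTRIBUTE at root (target: (((b*(9+7))+((b+0)*(9+b)))*3)): (((b*(9+7))+((b+0)*(9+b)))*3) -> (((b*(9+7))*3)+(((b+0)*(9+b))*3))
Apply SIMPLIFY at LLR (target: (9+7)): (((b*(9+7))*3)+(((b+0)*(9+b))*3)) -> (((b*16)*3)+(((b+0)*(9+b))*3))

Answer: (((b*16)*3)+(((b+0)*(9+b))*3))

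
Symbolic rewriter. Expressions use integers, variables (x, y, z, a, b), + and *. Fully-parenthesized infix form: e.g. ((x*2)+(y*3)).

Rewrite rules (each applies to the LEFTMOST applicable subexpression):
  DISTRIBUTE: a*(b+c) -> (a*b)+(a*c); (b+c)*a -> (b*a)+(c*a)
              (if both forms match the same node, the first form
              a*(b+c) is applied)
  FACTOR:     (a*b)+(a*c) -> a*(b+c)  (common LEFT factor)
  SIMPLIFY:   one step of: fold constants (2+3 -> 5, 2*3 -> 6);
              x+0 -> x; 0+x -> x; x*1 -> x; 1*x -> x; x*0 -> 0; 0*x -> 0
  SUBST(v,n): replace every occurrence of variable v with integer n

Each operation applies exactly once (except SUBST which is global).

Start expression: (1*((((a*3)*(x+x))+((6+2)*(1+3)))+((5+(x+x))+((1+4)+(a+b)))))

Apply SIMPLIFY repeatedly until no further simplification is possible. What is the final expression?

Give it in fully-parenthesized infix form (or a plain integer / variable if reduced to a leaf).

Answer: ((((a*3)*(x+x))+32)+((5+(x+x))+(5+(a+b))))

Derivation:
Start: (1*((((a*3)*(x+x))+((6+2)*(1+3)))+((5+(x+x))+((1+4)+(a+b)))))
Step 1: at root: (1*((((a*3)*(x+x))+((6+2)*(1+3)))+((5+(x+x))+((1+4)+(a+b))))) -> ((((a*3)*(x+x))+((6+2)*(1+3)))+((5+(x+x))+((1+4)+(a+b)))); overall: (1*((((a*3)*(x+x))+((6+2)*(1+3)))+((5+(x+x))+((1+4)+(a+b))))) -> ((((a*3)*(x+x))+((6+2)*(1+3)))+((5+(x+x))+((1+4)+(a+b))))
Step 2: at LRL: (6+2) -> 8; overall: ((((a*3)*(x+x))+((6+2)*(1+3)))+((5+(x+x))+((1+4)+(a+b)))) -> ((((a*3)*(x+x))+(8*(1+3)))+((5+(x+x))+((1+4)+(a+b))))
Step 3: at LRR: (1+3) -> 4; overall: ((((a*3)*(x+x))+(8*(1+3)))+((5+(x+x))+((1+4)+(a+b)))) -> ((((a*3)*(x+x))+(8*4))+((5+(x+x))+((1+4)+(a+b))))
Step 4: at LR: (8*4) -> 32; overall: ((((a*3)*(x+x))+(8*4))+((5+(x+x))+((1+4)+(a+b)))) -> ((((a*3)*(x+x))+32)+((5+(x+x))+((1+4)+(a+b))))
Step 5: at RRL: (1+4) -> 5; overall: ((((a*3)*(x+x))+32)+((5+(x+x))+((1+4)+(a+b)))) -> ((((a*3)*(x+x))+32)+((5+(x+x))+(5+(a+b))))
Fixed point: ((((a*3)*(x+x))+32)+((5+(x+x))+(5+(a+b))))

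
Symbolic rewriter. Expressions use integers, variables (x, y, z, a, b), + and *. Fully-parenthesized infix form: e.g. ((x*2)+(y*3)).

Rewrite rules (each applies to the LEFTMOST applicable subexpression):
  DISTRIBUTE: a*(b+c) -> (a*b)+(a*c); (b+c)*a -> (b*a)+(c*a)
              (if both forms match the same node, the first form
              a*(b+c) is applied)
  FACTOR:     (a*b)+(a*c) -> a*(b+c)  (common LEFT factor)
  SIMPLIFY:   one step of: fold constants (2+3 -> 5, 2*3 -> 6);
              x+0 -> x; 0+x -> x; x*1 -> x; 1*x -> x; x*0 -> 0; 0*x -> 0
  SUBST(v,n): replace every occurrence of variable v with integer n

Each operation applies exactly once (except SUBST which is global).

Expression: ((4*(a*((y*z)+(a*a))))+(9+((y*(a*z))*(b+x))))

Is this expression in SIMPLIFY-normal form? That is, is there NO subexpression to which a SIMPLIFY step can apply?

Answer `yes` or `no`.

Answer: yes

Derivation:
Expression: ((4*(a*((y*z)+(a*a))))+(9+((y*(a*z))*(b+x))))
Scanning for simplifiable subexpressions (pre-order)...
  at root: ((4*(a*((y*z)+(a*a))))+(9+((y*(a*z))*(b+x)))) (not simplifiable)
  at L: (4*(a*((y*z)+(a*a)))) (not simplifiable)
  at LR: (a*((y*z)+(a*a))) (not simplifiable)
  at LRR: ((y*z)+(a*a)) (not simplifiable)
  at LRRL: (y*z) (not simplifiable)
  at LRRR: (a*a) (not simplifiable)
  at R: (9+((y*(a*z))*(b+x))) (not simplifiable)
  at RR: ((y*(a*z))*(b+x)) (not simplifiable)
  at RRL: (y*(a*z)) (not simplifiable)
  at RRLR: (a*z) (not simplifiable)
  at RRR: (b+x) (not simplifiable)
Result: no simplifiable subexpression found -> normal form.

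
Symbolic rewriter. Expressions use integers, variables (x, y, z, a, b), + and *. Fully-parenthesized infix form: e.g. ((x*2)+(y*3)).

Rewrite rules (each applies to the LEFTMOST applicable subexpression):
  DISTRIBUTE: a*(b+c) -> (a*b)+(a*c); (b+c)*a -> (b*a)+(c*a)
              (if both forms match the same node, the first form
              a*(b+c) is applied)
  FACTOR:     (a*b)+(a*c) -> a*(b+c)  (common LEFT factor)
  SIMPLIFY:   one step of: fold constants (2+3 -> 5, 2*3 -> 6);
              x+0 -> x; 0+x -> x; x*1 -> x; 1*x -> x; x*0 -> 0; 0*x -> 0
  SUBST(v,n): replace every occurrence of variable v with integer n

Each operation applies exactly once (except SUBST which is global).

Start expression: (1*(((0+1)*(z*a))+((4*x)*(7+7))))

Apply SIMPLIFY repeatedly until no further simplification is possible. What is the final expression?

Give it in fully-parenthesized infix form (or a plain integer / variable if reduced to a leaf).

Answer: ((z*a)+((4*x)*14))

Derivation:
Start: (1*(((0+1)*(z*a))+((4*x)*(7+7))))
Step 1: at root: (1*(((0+1)*(z*a))+((4*x)*(7+7)))) -> (((0+1)*(z*a))+((4*x)*(7+7))); overall: (1*(((0+1)*(z*a))+((4*x)*(7+7)))) -> (((0+1)*(z*a))+((4*x)*(7+7)))
Step 2: at LL: (0+1) -> 1; overall: (((0+1)*(z*a))+((4*x)*(7+7))) -> ((1*(z*a))+((4*x)*(7+7)))
Step 3: at L: (1*(z*a)) -> (z*a); overall: ((1*(z*a))+((4*x)*(7+7))) -> ((z*a)+((4*x)*(7+7)))
Step 4: at RR: (7+7) -> 14; overall: ((z*a)+((4*x)*(7+7))) -> ((z*a)+((4*x)*14))
Fixed point: ((z*a)+((4*x)*14))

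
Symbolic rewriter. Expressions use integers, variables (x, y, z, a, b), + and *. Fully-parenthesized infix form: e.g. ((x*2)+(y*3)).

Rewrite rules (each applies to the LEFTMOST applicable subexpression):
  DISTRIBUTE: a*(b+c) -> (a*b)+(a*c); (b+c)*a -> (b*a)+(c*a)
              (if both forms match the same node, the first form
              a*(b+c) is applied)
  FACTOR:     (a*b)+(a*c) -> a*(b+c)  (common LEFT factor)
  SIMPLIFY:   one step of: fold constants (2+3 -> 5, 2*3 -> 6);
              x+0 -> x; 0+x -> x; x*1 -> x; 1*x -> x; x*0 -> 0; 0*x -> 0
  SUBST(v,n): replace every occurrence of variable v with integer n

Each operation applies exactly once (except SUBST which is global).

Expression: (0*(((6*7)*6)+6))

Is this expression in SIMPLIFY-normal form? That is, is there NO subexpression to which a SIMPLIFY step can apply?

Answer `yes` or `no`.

Expression: (0*(((6*7)*6)+6))
Scanning for simplifiable subexpressions (pre-order)...
  at root: (0*(((6*7)*6)+6)) (SIMPLIFIABLE)
  at R: (((6*7)*6)+6) (not simplifiable)
  at RL: ((6*7)*6) (not simplifiable)
  at RLL: (6*7) (SIMPLIFIABLE)
Found simplifiable subexpr at path root: (0*(((6*7)*6)+6))
One SIMPLIFY step would give: 0
-> NOT in normal form.

Answer: no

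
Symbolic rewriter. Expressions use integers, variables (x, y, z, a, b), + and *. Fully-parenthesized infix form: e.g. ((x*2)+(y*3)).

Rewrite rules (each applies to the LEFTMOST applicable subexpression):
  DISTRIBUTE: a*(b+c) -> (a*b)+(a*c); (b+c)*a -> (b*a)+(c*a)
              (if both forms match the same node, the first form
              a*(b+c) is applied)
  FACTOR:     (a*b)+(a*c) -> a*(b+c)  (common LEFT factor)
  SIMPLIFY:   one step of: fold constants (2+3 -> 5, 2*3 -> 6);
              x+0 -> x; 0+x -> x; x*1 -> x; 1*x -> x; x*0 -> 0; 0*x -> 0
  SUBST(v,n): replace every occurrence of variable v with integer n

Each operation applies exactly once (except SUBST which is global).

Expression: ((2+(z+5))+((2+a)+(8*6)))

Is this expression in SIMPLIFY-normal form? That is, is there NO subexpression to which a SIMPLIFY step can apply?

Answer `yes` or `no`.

Answer: no

Derivation:
Expression: ((2+(z+5))+((2+a)+(8*6)))
Scanning for simplifiable subexpressions (pre-order)...
  at root: ((2+(z+5))+((2+a)+(8*6))) (not simplifiable)
  at L: (2+(z+5)) (not simplifiable)
  at LR: (z+5) (not simplifiable)
  at R: ((2+a)+(8*6)) (not simplifiable)
  at RL: (2+a) (not simplifiable)
  at RR: (8*6) (SIMPLIFIABLE)
Found simplifiable subexpr at path RR: (8*6)
One SIMPLIFY step would give: ((2+(z+5))+((2+a)+48))
-> NOT in normal form.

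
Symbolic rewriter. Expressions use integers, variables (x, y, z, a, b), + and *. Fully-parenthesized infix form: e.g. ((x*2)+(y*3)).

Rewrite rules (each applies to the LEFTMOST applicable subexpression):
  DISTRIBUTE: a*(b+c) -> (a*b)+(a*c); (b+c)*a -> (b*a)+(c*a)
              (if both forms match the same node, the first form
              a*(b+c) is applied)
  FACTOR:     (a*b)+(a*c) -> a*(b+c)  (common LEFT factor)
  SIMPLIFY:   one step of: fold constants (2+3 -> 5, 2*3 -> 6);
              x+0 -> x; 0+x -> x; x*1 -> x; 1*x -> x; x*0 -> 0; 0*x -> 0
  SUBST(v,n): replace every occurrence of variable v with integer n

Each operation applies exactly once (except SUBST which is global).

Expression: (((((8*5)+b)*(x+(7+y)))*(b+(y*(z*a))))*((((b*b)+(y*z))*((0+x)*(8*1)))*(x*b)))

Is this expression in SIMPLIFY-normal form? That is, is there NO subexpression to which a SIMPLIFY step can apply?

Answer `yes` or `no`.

Answer: no

Derivation:
Expression: (((((8*5)+b)*(x+(7+y)))*(b+(y*(z*a))))*((((b*b)+(y*z))*((0+x)*(8*1)))*(x*b)))
Scanning for simplifiable subexpressions (pre-order)...
  at root: (((((8*5)+b)*(x+(7+y)))*(b+(y*(z*a))))*((((b*b)+(y*z))*((0+x)*(8*1)))*(x*b))) (not simplifiable)
  at L: ((((8*5)+b)*(x+(7+y)))*(b+(y*(z*a)))) (not simplifiable)
  at LL: (((8*5)+b)*(x+(7+y))) (not simplifiable)
  at LLL: ((8*5)+b) (not simplifiable)
  at LLLL: (8*5) (SIMPLIFIABLE)
  at LLR: (x+(7+y)) (not simplifiable)
  at LLRR: (7+y) (not simplifiable)
  at LR: (b+(y*(z*a))) (not simplifiable)
  at LRR: (y*(z*a)) (not simplifiable)
  at LRRR: (z*a) (not simplifiable)
  at R: ((((b*b)+(y*z))*((0+x)*(8*1)))*(x*b)) (not simplifiable)
  at RL: (((b*b)+(y*z))*((0+x)*(8*1))) (not simplifiable)
  at RLL: ((b*b)+(y*z)) (not simplifiable)
  at RLLL: (b*b) (not simplifiable)
  at RLLR: (y*z) (not simplifiable)
  at RLR: ((0+x)*(8*1)) (not simplifiable)
  at RLRL: (0+x) (SIMPLIFIABLE)
  at RLRR: (8*1) (SIMPLIFIABLE)
  at RR: (x*b) (not simplifiable)
Found simplifiable subexpr at path LLLL: (8*5)
One SIMPLIFY step would give: ((((40+b)*(x+(7+y)))*(b+(y*(z*a))))*((((b*b)+(y*z))*((0+x)*(8*1)))*(x*b)))
-> NOT in normal form.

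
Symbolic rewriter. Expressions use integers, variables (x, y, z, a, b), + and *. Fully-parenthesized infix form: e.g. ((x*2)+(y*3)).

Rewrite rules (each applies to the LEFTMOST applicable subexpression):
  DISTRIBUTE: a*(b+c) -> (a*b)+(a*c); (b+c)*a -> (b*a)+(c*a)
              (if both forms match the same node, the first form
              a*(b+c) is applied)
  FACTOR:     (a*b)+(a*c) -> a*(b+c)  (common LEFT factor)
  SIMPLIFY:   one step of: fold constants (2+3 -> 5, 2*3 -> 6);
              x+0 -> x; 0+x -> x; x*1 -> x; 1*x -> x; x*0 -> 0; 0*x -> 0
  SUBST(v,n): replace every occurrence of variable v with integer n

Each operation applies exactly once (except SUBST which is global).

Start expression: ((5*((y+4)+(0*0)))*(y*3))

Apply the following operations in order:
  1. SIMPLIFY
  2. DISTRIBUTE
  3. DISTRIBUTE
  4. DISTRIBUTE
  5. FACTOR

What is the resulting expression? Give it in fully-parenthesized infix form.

Start: ((5*((y+4)+(0*0)))*(y*3))
Apply SIMPLIFY at LRR (target: (0*0)): ((5*((y+4)+(0*0)))*(y*3)) -> ((5*((y+4)+0))*(y*3))
Apply DISTRIBUTE at L (target: (5*((y+4)+0))): ((5*((y+4)+0))*(y*3)) -> (((5*(y+4))+(5*0))*(y*3))
Apply DISTRIBUTE at root (target: (((5*(y+4))+(5*0))*(y*3))): (((5*(y+4))+(5*0))*(y*3)) -> (((5*(y+4))*(y*3))+((5*0)*(y*3)))
Apply DISTRIBUTE at LL (target: (5*(y+4))): (((5*(y+4))*(y*3))+((5*0)*(y*3))) -> ((((5*y)+(5*4))*(y*3))+((5*0)*(y*3)))
Apply FACTOR at LL (target: ((5*y)+(5*4))): ((((5*y)+(5*4))*(y*3))+((5*0)*(y*3))) -> (((5*(y+4))*(y*3))+((5*0)*(y*3)))

Answer: (((5*(y+4))*(y*3))+((5*0)*(y*3)))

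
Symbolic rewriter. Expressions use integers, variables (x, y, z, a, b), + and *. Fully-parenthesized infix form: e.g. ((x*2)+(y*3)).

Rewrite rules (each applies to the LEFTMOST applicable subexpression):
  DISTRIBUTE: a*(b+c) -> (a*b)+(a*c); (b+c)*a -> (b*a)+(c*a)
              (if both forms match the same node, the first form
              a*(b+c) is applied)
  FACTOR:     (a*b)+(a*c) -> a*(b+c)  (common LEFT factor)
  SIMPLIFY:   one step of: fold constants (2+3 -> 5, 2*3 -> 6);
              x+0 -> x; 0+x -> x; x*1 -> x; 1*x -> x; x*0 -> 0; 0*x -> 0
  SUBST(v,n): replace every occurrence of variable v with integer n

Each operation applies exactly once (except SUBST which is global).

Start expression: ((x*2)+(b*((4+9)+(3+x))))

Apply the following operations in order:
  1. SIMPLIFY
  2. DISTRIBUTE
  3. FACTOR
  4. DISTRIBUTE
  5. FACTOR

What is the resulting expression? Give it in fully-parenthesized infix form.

Start: ((x*2)+(b*((4+9)+(3+x))))
Apply SIMPLIFY at RRL (target: (4+9)): ((x*2)+(b*((4+9)+(3+x)))) -> ((x*2)+(b*(13+(3+x))))
Apply DISTRIBUTE at R (target: (b*(13+(3+x)))): ((x*2)+(b*(13+(3+x)))) -> ((x*2)+((b*13)+(b*(3+x))))
Apply FACTOR at R (target: ((b*13)+(b*(3+x)))): ((x*2)+((b*13)+(b*(3+x)))) -> ((x*2)+(b*(13+(3+x))))
Apply DISTRIBUTE at R (target: (b*(13+(3+x)))): ((x*2)+(b*(13+(3+x)))) -> ((x*2)+((b*13)+(b*(3+x))))
Apply FACTOR at R (target: ((b*13)+(b*(3+x)))): ((x*2)+((b*13)+(b*(3+x)))) -> ((x*2)+(b*(13+(3+x))))

Answer: ((x*2)+(b*(13+(3+x))))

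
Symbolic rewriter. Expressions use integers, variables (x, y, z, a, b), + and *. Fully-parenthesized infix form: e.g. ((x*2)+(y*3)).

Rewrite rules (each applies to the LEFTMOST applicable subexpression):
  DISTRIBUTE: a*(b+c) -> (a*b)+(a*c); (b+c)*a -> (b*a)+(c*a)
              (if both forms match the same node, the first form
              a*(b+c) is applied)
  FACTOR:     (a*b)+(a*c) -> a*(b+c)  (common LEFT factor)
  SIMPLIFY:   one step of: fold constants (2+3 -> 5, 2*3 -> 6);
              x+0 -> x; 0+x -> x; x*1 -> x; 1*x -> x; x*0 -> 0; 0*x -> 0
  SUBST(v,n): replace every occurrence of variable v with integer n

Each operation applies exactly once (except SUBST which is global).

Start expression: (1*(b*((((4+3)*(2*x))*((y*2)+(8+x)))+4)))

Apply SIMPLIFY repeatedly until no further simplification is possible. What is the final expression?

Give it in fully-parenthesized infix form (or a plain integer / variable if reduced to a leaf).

Answer: (b*(((7*(2*x))*((y*2)+(8+x)))+4))

Derivation:
Start: (1*(b*((((4+3)*(2*x))*((y*2)+(8+x)))+4)))
Step 1: at root: (1*(b*((((4+3)*(2*x))*((y*2)+(8+x)))+4))) -> (b*((((4+3)*(2*x))*((y*2)+(8+x)))+4)); overall: (1*(b*((((4+3)*(2*x))*((y*2)+(8+x)))+4))) -> (b*((((4+3)*(2*x))*((y*2)+(8+x)))+4))
Step 2: at RLLL: (4+3) -> 7; overall: (b*((((4+3)*(2*x))*((y*2)+(8+x)))+4)) -> (b*(((7*(2*x))*((y*2)+(8+x)))+4))
Fixed point: (b*(((7*(2*x))*((y*2)+(8+x)))+4))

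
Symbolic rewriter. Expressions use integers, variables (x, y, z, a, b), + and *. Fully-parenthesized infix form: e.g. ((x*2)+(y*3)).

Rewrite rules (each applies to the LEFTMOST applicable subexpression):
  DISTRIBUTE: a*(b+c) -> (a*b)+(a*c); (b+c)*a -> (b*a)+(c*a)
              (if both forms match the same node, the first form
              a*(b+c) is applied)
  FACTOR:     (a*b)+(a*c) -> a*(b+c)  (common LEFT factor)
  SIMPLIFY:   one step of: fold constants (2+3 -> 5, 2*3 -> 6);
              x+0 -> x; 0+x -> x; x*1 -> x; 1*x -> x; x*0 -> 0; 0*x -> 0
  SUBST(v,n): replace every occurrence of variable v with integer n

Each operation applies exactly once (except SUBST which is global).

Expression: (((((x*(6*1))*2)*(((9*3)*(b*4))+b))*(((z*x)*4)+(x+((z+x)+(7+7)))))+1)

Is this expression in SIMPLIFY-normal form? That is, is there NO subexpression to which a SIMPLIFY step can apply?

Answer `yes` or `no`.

Expression: (((((x*(6*1))*2)*(((9*3)*(b*4))+b))*(((z*x)*4)+(x+((z+x)+(7+7)))))+1)
Scanning for simplifiable subexpressions (pre-order)...
  at root: (((((x*(6*1))*2)*(((9*3)*(b*4))+b))*(((z*x)*4)+(x+((z+x)+(7+7)))))+1) (not simplifiable)
  at L: ((((x*(6*1))*2)*(((9*3)*(b*4))+b))*(((z*x)*4)+(x+((z+x)+(7+7))))) (not simplifiable)
  at LL: (((x*(6*1))*2)*(((9*3)*(b*4))+b)) (not simplifiable)
  at LLL: ((x*(6*1))*2) (not simplifiable)
  at LLLL: (x*(6*1)) (not simplifiable)
  at LLLLR: (6*1) (SIMPLIFIABLE)
  at LLR: (((9*3)*(b*4))+b) (not simplifiable)
  at LLRL: ((9*3)*(b*4)) (not simplifiable)
  at LLRLL: (9*3) (SIMPLIFIABLE)
  at LLRLR: (b*4) (not simplifiable)
  at LR: (((z*x)*4)+(x+((z+x)+(7+7)))) (not simplifiable)
  at LRL: ((z*x)*4) (not simplifiable)
  at LRLL: (z*x) (not simplifiable)
  at LRR: (x+((z+x)+(7+7))) (not simplifiable)
  at LRRR: ((z+x)+(7+7)) (not simplifiable)
  at LRRRL: (z+x) (not simplifiable)
  at LRRRR: (7+7) (SIMPLIFIABLE)
Found simplifiable subexpr at path LLLLR: (6*1)
One SIMPLIFY step would give: (((((x*6)*2)*(((9*3)*(b*4))+b))*(((z*x)*4)+(x+((z+x)+(7+7)))))+1)
-> NOT in normal form.

Answer: no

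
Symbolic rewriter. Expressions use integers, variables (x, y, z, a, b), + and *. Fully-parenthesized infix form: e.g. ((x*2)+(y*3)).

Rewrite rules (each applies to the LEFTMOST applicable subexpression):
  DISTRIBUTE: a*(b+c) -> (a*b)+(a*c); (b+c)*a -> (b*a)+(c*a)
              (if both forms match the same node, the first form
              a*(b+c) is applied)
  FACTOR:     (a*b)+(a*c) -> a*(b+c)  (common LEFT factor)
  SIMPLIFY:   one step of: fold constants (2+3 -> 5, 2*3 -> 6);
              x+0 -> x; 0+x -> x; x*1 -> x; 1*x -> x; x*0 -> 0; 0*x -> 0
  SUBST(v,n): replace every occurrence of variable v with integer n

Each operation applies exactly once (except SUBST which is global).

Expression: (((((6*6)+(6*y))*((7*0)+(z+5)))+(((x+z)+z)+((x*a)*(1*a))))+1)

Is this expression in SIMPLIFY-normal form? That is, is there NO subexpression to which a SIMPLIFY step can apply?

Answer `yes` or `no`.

Expression: (((((6*6)+(6*y))*((7*0)+(z+5)))+(((x+z)+z)+((x*a)*(1*a))))+1)
Scanning for simplifiable subexpressions (pre-order)...
  at root: (((((6*6)+(6*y))*((7*0)+(z+5)))+(((x+z)+z)+((x*a)*(1*a))))+1) (not simplifiable)
  at L: ((((6*6)+(6*y))*((7*0)+(z+5)))+(((x+z)+z)+((x*a)*(1*a)))) (not simplifiable)
  at LL: (((6*6)+(6*y))*((7*0)+(z+5))) (not simplifiable)
  at LLL: ((6*6)+(6*y)) (not simplifiable)
  at LLLL: (6*6) (SIMPLIFIABLE)
  at LLLR: (6*y) (not simplifiable)
  at LLR: ((7*0)+(z+5)) (not simplifiable)
  at LLRL: (7*0) (SIMPLIFIABLE)
  at LLRR: (z+5) (not simplifiable)
  at LR: (((x+z)+z)+((x*a)*(1*a))) (not simplifiable)
  at LRL: ((x+z)+z) (not simplifiable)
  at LRLL: (x+z) (not simplifiable)
  at LRR: ((x*a)*(1*a)) (not simplifiable)
  at LRRL: (x*a) (not simplifiable)
  at LRRR: (1*a) (SIMPLIFIABLE)
Found simplifiable subexpr at path LLLL: (6*6)
One SIMPLIFY step would give: ((((36+(6*y))*((7*0)+(z+5)))+(((x+z)+z)+((x*a)*(1*a))))+1)
-> NOT in normal form.

Answer: no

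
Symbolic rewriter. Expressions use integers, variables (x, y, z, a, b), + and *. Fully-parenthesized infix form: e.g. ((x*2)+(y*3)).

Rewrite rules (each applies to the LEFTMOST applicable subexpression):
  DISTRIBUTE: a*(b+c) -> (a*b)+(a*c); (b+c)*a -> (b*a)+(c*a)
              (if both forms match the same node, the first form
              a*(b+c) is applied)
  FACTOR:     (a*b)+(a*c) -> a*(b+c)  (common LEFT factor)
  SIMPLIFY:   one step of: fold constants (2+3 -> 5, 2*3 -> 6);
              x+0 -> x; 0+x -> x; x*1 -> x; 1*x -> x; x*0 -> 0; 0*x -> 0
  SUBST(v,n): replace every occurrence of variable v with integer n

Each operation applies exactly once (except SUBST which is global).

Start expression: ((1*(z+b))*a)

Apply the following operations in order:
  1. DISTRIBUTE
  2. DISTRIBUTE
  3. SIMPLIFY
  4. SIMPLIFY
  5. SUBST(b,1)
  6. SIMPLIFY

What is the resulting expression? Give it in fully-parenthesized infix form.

Answer: ((z*a)+a)

Derivation:
Start: ((1*(z+b))*a)
Apply DISTRIBUTE at L (target: (1*(z+b))): ((1*(z+b))*a) -> (((1*z)+(1*b))*a)
Apply DISTRIBUTE at root (target: (((1*z)+(1*b))*a)): (((1*z)+(1*b))*a) -> (((1*z)*a)+((1*b)*a))
Apply SIMPLIFY at LL (target: (1*z)): (((1*z)*a)+((1*b)*a)) -> ((z*a)+((1*b)*a))
Apply SIMPLIFY at RL (target: (1*b)): ((z*a)+((1*b)*a)) -> ((z*a)+(b*a))
Apply SUBST(b,1): ((z*a)+(b*a)) -> ((z*a)+(1*a))
Apply SIMPLIFY at R (target: (1*a)): ((z*a)+(1*a)) -> ((z*a)+a)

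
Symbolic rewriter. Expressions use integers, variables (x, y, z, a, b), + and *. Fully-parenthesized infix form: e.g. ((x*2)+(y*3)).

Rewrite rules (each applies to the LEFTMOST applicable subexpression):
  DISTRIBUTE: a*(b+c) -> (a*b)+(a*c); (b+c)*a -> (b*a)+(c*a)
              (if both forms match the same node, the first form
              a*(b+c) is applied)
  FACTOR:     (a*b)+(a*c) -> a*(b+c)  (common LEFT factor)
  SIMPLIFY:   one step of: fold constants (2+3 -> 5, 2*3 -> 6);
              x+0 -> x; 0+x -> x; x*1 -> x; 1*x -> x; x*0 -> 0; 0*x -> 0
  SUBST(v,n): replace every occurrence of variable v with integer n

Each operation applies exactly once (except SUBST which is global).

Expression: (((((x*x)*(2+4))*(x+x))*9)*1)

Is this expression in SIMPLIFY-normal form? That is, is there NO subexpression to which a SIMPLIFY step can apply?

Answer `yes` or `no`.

Expression: (((((x*x)*(2+4))*(x+x))*9)*1)
Scanning for simplifiable subexpressions (pre-order)...
  at root: (((((x*x)*(2+4))*(x+x))*9)*1) (SIMPLIFIABLE)
  at L: ((((x*x)*(2+4))*(x+x))*9) (not simplifiable)
  at LL: (((x*x)*(2+4))*(x+x)) (not simplifiable)
  at LLL: ((x*x)*(2+4)) (not simplifiable)
  at LLLL: (x*x) (not simplifiable)
  at LLLR: (2+4) (SIMPLIFIABLE)
  at LLR: (x+x) (not simplifiable)
Found simplifiable subexpr at path root: (((((x*x)*(2+4))*(x+x))*9)*1)
One SIMPLIFY step would give: ((((x*x)*(2+4))*(x+x))*9)
-> NOT in normal form.

Answer: no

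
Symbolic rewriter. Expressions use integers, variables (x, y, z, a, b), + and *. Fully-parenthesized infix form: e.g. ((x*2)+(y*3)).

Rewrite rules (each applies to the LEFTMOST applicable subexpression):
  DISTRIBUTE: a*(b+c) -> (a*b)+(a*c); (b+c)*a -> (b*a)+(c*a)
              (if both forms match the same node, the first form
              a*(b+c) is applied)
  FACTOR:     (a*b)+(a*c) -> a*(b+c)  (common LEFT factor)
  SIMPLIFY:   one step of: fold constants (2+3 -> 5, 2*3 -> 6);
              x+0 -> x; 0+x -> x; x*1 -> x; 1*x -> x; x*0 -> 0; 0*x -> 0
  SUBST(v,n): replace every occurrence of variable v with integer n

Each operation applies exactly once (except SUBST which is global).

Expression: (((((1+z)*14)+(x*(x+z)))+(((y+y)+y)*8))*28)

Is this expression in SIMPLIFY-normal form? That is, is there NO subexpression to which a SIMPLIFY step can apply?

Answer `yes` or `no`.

Expression: (((((1+z)*14)+(x*(x+z)))+(((y+y)+y)*8))*28)
Scanning for simplifiable subexpressions (pre-order)...
  at root: (((((1+z)*14)+(x*(x+z)))+(((y+y)+y)*8))*28) (not simplifiable)
  at L: ((((1+z)*14)+(x*(x+z)))+(((y+y)+y)*8)) (not simplifiable)
  at LL: (((1+z)*14)+(x*(x+z))) (not simplifiable)
  at LLL: ((1+z)*14) (not simplifiable)
  at LLLL: (1+z) (not simplifiable)
  at LLR: (x*(x+z)) (not simplifiable)
  at LLRR: (x+z) (not simplifiable)
  at LR: (((y+y)+y)*8) (not simplifiable)
  at LRL: ((y+y)+y) (not simplifiable)
  at LRLL: (y+y) (not simplifiable)
Result: no simplifiable subexpression found -> normal form.

Answer: yes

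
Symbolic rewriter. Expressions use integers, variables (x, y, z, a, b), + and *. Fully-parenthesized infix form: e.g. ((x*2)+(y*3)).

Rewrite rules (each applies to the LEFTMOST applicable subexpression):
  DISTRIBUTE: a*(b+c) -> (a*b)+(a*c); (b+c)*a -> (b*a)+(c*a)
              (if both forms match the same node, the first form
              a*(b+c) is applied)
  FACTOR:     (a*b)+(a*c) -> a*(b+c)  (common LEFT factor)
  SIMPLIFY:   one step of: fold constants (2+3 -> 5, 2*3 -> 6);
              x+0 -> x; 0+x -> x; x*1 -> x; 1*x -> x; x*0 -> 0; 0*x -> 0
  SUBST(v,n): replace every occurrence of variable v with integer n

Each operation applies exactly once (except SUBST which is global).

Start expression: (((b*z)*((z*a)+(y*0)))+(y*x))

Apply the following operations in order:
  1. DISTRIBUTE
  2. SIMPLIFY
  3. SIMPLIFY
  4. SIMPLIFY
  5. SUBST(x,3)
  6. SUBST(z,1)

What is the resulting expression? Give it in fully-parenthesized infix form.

Answer: (((b*1)*(1*a))+(y*3))

Derivation:
Start: (((b*z)*((z*a)+(y*0)))+(y*x))
Apply DISTRIBUTE at L (target: ((b*z)*((z*a)+(y*0)))): (((b*z)*((z*a)+(y*0)))+(y*x)) -> ((((b*z)*(z*a))+((b*z)*(y*0)))+(y*x))
Apply SIMPLIFY at LRR (target: (y*0)): ((((b*z)*(z*a))+((b*z)*(y*0)))+(y*x)) -> ((((b*z)*(z*a))+((b*z)*0))+(y*x))
Apply SIMPLIFY at LR (target: ((b*z)*0)): ((((b*z)*(z*a))+((b*z)*0))+(y*x)) -> ((((b*z)*(z*a))+0)+(y*x))
Apply SIMPLIFY at L (target: (((b*z)*(z*a))+0)): ((((b*z)*(z*a))+0)+(y*x)) -> (((b*z)*(z*a))+(y*x))
Apply SUBST(x,3): (((b*z)*(z*a))+(y*x)) -> (((b*z)*(z*a))+(y*3))
Apply SUBST(z,1): (((b*z)*(z*a))+(y*3)) -> (((b*1)*(1*a))+(y*3))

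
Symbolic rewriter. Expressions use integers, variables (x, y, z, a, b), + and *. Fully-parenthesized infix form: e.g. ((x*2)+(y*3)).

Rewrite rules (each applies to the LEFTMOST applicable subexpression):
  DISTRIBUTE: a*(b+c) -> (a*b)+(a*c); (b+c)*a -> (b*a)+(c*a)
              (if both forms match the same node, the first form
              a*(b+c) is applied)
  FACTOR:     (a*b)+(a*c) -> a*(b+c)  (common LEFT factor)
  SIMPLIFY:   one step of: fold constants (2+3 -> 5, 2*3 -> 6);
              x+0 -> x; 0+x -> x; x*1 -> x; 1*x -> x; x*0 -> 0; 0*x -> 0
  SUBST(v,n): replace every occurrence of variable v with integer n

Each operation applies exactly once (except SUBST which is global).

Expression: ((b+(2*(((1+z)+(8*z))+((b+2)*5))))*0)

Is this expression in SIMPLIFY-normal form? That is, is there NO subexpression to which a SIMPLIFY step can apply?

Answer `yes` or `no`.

Answer: no

Derivation:
Expression: ((b+(2*(((1+z)+(8*z))+((b+2)*5))))*0)
Scanning for simplifiable subexpressions (pre-order)...
  at root: ((b+(2*(((1+z)+(8*z))+((b+2)*5))))*0) (SIMPLIFIABLE)
  at L: (b+(2*(((1+z)+(8*z))+((b+2)*5)))) (not simplifiable)
  at LR: (2*(((1+z)+(8*z))+((b+2)*5))) (not simplifiable)
  at LRR: (((1+z)+(8*z))+((b+2)*5)) (not simplifiable)
  at LRRL: ((1+z)+(8*z)) (not simplifiable)
  at LRRLL: (1+z) (not simplifiable)
  at LRRLR: (8*z) (not simplifiable)
  at LRRR: ((b+2)*5) (not simplifiable)
  at LRRRL: (b+2) (not simplifiable)
Found simplifiable subexpr at path root: ((b+(2*(((1+z)+(8*z))+((b+2)*5))))*0)
One SIMPLIFY step would give: 0
-> NOT in normal form.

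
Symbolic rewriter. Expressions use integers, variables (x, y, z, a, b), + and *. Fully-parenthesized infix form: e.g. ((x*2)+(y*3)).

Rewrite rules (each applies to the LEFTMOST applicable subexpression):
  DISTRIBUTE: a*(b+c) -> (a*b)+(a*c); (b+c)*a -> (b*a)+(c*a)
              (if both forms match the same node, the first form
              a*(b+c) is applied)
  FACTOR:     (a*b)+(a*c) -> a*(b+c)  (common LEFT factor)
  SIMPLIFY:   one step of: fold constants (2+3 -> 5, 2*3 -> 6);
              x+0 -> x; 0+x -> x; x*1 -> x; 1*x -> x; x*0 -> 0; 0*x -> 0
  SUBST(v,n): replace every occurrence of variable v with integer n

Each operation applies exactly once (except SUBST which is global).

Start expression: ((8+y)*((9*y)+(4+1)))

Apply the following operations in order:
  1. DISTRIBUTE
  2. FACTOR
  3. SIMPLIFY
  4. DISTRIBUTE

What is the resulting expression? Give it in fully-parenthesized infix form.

Start: ((8+y)*((9*y)+(4+1)))
Apply DISTRIBUTE at root (target: ((8+y)*((9*y)+(4+1)))): ((8+y)*((9*y)+(4+1))) -> (((8+y)*(9*y))+((8+y)*(4+1)))
Apply FACTOR at root (target: (((8+y)*(9*y))+((8+y)*(4+1)))): (((8+y)*(9*y))+((8+y)*(4+1))) -> ((8+y)*((9*y)+(4+1)))
Apply SIMPLIFY at RR (target: (4+1)): ((8+y)*((9*y)+(4+1))) -> ((8+y)*((9*y)+5))
Apply DISTRIBUTE at root (target: ((8+y)*((9*y)+5))): ((8+y)*((9*y)+5)) -> (((8+y)*(9*y))+((8+y)*5))

Answer: (((8+y)*(9*y))+((8+y)*5))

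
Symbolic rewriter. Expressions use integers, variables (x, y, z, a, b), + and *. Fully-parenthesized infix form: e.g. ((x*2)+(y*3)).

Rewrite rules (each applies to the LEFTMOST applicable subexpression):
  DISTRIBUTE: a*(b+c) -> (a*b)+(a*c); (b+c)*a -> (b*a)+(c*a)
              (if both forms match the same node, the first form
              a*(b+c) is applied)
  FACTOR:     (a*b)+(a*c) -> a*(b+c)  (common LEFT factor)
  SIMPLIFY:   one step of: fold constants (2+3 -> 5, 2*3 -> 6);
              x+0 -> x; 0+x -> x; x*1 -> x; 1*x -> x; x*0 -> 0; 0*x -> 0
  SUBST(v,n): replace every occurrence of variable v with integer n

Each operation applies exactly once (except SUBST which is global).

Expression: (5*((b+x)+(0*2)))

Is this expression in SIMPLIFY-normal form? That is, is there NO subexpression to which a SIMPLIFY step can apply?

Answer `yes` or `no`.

Answer: no

Derivation:
Expression: (5*((b+x)+(0*2)))
Scanning for simplifiable subexpressions (pre-order)...
  at root: (5*((b+x)+(0*2))) (not simplifiable)
  at R: ((b+x)+(0*2)) (not simplifiable)
  at RL: (b+x) (not simplifiable)
  at RR: (0*2) (SIMPLIFIABLE)
Found simplifiable subexpr at path RR: (0*2)
One SIMPLIFY step would give: (5*((b+x)+0))
-> NOT in normal form.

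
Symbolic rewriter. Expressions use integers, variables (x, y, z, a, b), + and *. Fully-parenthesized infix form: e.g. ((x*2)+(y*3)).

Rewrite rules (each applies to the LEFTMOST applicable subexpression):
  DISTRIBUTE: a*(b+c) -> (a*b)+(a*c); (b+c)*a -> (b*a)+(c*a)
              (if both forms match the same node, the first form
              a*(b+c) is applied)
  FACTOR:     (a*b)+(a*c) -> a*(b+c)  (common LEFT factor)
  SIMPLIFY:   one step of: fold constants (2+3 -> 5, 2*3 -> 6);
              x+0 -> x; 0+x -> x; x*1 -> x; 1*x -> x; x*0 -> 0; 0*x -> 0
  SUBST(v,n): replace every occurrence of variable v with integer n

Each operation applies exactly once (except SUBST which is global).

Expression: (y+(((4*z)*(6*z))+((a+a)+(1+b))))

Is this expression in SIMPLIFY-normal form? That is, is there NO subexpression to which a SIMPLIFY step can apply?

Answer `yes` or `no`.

Expression: (y+(((4*z)*(6*z))+((a+a)+(1+b))))
Scanning for simplifiable subexpressions (pre-order)...
  at root: (y+(((4*z)*(6*z))+((a+a)+(1+b)))) (not simplifiable)
  at R: (((4*z)*(6*z))+((a+a)+(1+b))) (not simplifiable)
  at RL: ((4*z)*(6*z)) (not simplifiable)
  at RLL: (4*z) (not simplifiable)
  at RLR: (6*z) (not simplifiable)
  at RR: ((a+a)+(1+b)) (not simplifiable)
  at RRL: (a+a) (not simplifiable)
  at RRR: (1+b) (not simplifiable)
Result: no simplifiable subexpression found -> normal form.

Answer: yes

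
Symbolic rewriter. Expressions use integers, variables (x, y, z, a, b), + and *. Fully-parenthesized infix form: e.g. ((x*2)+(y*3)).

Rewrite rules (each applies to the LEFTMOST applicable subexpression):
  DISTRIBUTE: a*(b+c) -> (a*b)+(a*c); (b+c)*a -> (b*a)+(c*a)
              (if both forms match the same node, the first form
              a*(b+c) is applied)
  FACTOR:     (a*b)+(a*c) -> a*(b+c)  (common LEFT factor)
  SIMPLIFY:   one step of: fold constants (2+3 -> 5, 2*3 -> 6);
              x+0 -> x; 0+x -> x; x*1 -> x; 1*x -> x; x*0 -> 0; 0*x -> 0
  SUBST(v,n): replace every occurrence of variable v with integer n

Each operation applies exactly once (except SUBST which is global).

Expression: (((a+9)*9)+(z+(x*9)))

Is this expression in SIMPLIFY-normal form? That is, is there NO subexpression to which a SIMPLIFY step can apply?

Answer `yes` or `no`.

Expression: (((a+9)*9)+(z+(x*9)))
Scanning for simplifiable subexpressions (pre-order)...
  at root: (((a+9)*9)+(z+(x*9))) (not simplifiable)
  at L: ((a+9)*9) (not simplifiable)
  at LL: (a+9) (not simplifiable)
  at R: (z+(x*9)) (not simplifiable)
  at RR: (x*9) (not simplifiable)
Result: no simplifiable subexpression found -> normal form.

Answer: yes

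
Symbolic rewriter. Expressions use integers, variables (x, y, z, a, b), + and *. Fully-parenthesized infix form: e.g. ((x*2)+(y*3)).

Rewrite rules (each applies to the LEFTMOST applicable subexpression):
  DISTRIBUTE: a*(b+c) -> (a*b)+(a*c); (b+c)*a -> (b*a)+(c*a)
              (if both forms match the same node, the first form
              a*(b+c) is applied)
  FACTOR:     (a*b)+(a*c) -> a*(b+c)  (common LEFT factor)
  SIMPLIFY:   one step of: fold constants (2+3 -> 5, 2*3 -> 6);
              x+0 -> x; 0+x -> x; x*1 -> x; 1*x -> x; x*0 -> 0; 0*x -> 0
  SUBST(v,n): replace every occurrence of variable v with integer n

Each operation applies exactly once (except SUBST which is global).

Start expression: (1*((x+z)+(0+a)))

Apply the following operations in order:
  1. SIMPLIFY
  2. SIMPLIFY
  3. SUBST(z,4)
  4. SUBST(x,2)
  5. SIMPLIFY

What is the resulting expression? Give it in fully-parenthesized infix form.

Answer: (6+a)

Derivation:
Start: (1*((x+z)+(0+a)))
Apply SIMPLIFY at root (target: (1*((x+z)+(0+a)))): (1*((x+z)+(0+a))) -> ((x+z)+(0+a))
Apply SIMPLIFY at R (target: (0+a)): ((x+z)+(0+a)) -> ((x+z)+a)
Apply SUBST(z,4): ((x+z)+a) -> ((x+4)+a)
Apply SUBST(x,2): ((x+4)+a) -> ((2+4)+a)
Apply SIMPLIFY at L (target: (2+4)): ((2+4)+a) -> (6+a)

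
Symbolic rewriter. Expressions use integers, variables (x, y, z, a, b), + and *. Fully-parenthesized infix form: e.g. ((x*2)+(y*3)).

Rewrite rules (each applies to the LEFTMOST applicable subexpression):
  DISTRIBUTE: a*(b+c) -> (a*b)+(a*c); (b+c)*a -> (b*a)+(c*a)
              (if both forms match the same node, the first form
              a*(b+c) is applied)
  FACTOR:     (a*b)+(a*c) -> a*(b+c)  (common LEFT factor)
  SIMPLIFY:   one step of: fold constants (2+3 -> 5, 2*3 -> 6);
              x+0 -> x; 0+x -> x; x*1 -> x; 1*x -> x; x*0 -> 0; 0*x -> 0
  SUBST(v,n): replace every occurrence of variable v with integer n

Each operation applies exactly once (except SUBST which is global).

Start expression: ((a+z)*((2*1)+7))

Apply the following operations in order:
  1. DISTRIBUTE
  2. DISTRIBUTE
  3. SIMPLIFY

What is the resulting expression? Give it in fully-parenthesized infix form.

Answer: (((a*2)+(z*(2*1)))+((a+z)*7))

Derivation:
Start: ((a+z)*((2*1)+7))
Apply DISTRIBUTE at root (target: ((a+z)*((2*1)+7))): ((a+z)*((2*1)+7)) -> (((a+z)*(2*1))+((a+z)*7))
Apply DISTRIBUTE at L (target: ((a+z)*(2*1))): (((a+z)*(2*1))+((a+z)*7)) -> (((a*(2*1))+(z*(2*1)))+((a+z)*7))
Apply SIMPLIFY at LLR (target: (2*1)): (((a*(2*1))+(z*(2*1)))+((a+z)*7)) -> (((a*2)+(z*(2*1)))+((a+z)*7))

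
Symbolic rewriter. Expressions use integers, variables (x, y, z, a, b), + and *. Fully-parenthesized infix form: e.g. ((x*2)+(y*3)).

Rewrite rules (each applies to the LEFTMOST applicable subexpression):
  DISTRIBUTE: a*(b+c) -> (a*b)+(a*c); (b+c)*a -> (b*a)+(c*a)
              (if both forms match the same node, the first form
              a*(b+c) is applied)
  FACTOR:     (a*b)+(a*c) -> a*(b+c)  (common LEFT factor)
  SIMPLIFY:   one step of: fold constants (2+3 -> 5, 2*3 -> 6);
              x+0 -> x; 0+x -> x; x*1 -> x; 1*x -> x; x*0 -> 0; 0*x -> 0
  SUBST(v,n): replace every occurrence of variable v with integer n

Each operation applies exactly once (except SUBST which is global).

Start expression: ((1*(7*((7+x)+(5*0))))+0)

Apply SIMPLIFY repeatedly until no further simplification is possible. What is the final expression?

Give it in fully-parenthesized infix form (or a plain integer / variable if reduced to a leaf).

Start: ((1*(7*((7+x)+(5*0))))+0)
Step 1: at root: ((1*(7*((7+x)+(5*0))))+0) -> (1*(7*((7+x)+(5*0)))); overall: ((1*(7*((7+x)+(5*0))))+0) -> (1*(7*((7+x)+(5*0))))
Step 2: at root: (1*(7*((7+x)+(5*0)))) -> (7*((7+x)+(5*0))); overall: (1*(7*((7+x)+(5*0)))) -> (7*((7+x)+(5*0)))
Step 3: at RR: (5*0) -> 0; overall: (7*((7+x)+(5*0))) -> (7*((7+x)+0))
Step 4: at R: ((7+x)+0) -> (7+x); overall: (7*((7+x)+0)) -> (7*(7+x))
Fixed point: (7*(7+x))

Answer: (7*(7+x))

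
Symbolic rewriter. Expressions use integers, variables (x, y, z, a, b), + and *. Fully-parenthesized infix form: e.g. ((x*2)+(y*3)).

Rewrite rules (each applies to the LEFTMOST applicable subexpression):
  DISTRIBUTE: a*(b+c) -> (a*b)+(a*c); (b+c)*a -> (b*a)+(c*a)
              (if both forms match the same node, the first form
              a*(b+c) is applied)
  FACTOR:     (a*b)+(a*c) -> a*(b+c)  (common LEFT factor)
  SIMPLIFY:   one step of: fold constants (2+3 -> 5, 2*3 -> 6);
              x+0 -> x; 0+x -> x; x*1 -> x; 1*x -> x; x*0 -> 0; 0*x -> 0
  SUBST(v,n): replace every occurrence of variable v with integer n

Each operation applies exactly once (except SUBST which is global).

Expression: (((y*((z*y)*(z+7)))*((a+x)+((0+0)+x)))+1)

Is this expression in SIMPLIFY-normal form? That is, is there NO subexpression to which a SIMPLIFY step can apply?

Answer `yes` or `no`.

Answer: no

Derivation:
Expression: (((y*((z*y)*(z+7)))*((a+x)+((0+0)+x)))+1)
Scanning for simplifiable subexpressions (pre-order)...
  at root: (((y*((z*y)*(z+7)))*((a+x)+((0+0)+x)))+1) (not simplifiable)
  at L: ((y*((z*y)*(z+7)))*((a+x)+((0+0)+x))) (not simplifiable)
  at LL: (y*((z*y)*(z+7))) (not simplifiable)
  at LLR: ((z*y)*(z+7)) (not simplifiable)
  at LLRL: (z*y) (not simplifiable)
  at LLRR: (z+7) (not simplifiable)
  at LR: ((a+x)+((0+0)+x)) (not simplifiable)
  at LRL: (a+x) (not simplifiable)
  at LRR: ((0+0)+x) (not simplifiable)
  at LRRL: (0+0) (SIMPLIFIABLE)
Found simplifiable subexpr at path LRRL: (0+0)
One SIMPLIFY step would give: (((y*((z*y)*(z+7)))*((a+x)+(0+x)))+1)
-> NOT in normal form.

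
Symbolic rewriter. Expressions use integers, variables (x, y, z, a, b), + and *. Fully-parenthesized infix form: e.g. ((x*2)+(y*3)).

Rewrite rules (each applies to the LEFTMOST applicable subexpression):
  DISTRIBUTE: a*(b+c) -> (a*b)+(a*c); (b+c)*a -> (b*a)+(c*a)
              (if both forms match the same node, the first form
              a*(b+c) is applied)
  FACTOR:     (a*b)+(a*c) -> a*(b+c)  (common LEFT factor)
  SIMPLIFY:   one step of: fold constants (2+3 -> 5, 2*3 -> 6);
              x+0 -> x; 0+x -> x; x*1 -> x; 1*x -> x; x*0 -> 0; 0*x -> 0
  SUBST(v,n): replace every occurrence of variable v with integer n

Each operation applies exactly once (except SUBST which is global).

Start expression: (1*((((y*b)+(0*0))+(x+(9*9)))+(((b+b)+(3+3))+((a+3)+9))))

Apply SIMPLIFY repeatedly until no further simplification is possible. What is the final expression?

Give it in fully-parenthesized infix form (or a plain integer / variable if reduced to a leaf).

Start: (1*((((y*b)+(0*0))+(x+(9*9)))+(((b+b)+(3+3))+((a+3)+9))))
Step 1: at root: (1*((((y*b)+(0*0))+(x+(9*9)))+(((b+b)+(3+3))+((a+3)+9)))) -> ((((y*b)+(0*0))+(x+(9*9)))+(((b+b)+(3+3))+((a+3)+9))); overall: (1*((((y*b)+(0*0))+(x+(9*9)))+(((b+b)+(3+3))+((a+3)+9)))) -> ((((y*b)+(0*0))+(x+(9*9)))+(((b+b)+(3+3))+((a+3)+9)))
Step 2: at LLR: (0*0) -> 0; overall: ((((y*b)+(0*0))+(x+(9*9)))+(((b+b)+(3+3))+((a+3)+9))) -> ((((y*b)+0)+(x+(9*9)))+(((b+b)+(3+3))+((a+3)+9)))
Step 3: at LL: ((y*b)+0) -> (y*b); overall: ((((y*b)+0)+(x+(9*9)))+(((b+b)+(3+3))+((a+3)+9))) -> (((y*b)+(x+(9*9)))+(((b+b)+(3+3))+((a+3)+9)))
Step 4: at LRR: (9*9) -> 81; overall: (((y*b)+(x+(9*9)))+(((b+b)+(3+3))+((a+3)+9))) -> (((y*b)+(x+81))+(((b+b)+(3+3))+((a+3)+9)))
Step 5: at RLR: (3+3) -> 6; overall: (((y*b)+(x+81))+(((b+b)+(3+3))+((a+3)+9))) -> (((y*b)+(x+81))+(((b+b)+6)+((a+3)+9)))
Fixed point: (((y*b)+(x+81))+(((b+b)+6)+((a+3)+9)))

Answer: (((y*b)+(x+81))+(((b+b)+6)+((a+3)+9)))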